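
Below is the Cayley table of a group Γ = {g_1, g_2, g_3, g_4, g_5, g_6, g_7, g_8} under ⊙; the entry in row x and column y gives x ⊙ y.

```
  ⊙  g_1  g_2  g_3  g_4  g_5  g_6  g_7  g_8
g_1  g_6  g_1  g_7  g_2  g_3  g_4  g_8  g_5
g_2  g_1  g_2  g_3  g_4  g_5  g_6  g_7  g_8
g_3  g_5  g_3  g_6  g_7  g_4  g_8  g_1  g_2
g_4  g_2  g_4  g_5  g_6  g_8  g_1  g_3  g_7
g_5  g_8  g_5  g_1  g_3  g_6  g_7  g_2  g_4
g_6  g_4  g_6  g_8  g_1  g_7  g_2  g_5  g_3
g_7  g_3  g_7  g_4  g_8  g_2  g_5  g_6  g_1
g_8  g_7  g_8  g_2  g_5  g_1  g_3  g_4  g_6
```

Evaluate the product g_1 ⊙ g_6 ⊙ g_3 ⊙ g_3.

g_1

g_1 ⊙ g_6 = g_4
g_4 ⊙ g_3 = g_5
g_5 ⊙ g_3 = g_1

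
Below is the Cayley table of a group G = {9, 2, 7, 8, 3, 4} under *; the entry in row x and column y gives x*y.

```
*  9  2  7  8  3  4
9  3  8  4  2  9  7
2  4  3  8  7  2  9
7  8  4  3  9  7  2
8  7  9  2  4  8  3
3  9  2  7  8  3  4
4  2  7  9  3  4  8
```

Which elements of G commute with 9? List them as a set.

Compare row 9 with column 9 entry by entry.
4*9 = 2 but 9*4 = 7, so 4 does not.
Collecting the elements that commute with 9: C(9) = {3, 9}.

{3, 9}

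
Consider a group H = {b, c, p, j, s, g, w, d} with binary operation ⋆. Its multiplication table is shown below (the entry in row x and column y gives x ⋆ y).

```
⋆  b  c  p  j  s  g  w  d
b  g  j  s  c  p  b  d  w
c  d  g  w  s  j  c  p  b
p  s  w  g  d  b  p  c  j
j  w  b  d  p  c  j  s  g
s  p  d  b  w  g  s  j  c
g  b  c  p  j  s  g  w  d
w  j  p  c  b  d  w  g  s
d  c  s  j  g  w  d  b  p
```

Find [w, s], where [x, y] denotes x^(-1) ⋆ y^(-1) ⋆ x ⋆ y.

Identity is g; from the table w^(-1) = w and s^(-1) = s.
w ⋆ s = d
d ⋆ w = b
b ⋆ s = p

p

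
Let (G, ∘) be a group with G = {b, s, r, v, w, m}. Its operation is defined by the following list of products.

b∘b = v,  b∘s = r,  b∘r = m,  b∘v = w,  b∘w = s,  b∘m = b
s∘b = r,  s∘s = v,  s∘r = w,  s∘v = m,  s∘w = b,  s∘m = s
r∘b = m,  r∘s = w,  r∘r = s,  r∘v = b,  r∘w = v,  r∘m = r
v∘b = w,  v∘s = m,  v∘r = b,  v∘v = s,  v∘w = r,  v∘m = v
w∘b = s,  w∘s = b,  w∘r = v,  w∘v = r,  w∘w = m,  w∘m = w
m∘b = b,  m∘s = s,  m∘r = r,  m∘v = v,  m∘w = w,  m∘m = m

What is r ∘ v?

b

Read row r, column v: r ∘ v = b.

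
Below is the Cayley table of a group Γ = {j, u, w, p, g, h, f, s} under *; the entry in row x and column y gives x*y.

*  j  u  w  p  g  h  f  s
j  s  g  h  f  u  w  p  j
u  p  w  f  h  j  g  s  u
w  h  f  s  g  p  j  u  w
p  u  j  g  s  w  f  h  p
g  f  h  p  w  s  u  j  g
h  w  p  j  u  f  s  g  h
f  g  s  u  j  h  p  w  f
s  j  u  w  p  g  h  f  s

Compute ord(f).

The identity element is s (its row matches the header).
f^1 = f
f^2 = f*f = w
f^3 = w*f = u
f^4 = u*f = s
The first power of f equal to the identity is f^4, so ord(f) = 4.

4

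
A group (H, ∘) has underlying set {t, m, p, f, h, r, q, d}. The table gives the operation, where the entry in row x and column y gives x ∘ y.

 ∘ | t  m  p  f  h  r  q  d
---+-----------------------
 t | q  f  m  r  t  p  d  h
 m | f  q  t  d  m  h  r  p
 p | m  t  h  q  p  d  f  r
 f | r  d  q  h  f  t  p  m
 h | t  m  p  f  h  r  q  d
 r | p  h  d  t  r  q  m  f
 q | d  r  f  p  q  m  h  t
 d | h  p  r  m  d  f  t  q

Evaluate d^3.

d^1 = d
d^2 = d ∘ d = q
d^3 = q ∘ d = t

t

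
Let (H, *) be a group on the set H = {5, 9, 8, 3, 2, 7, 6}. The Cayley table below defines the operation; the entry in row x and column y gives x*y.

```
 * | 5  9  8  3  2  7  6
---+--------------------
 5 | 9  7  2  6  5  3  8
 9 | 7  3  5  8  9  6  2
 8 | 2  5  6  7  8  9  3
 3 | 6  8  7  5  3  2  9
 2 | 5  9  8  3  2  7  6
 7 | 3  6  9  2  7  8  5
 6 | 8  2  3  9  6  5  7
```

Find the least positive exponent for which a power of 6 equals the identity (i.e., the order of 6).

7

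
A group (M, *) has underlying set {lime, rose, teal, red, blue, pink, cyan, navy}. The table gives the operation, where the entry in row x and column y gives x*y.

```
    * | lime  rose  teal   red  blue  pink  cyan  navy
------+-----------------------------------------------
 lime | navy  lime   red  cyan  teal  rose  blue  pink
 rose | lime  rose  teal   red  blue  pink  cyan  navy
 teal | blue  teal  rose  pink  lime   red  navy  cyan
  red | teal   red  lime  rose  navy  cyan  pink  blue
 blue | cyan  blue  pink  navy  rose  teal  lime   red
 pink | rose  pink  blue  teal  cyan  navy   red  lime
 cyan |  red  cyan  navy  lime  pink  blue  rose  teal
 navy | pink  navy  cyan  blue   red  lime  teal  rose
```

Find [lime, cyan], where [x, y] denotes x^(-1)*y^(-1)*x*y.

navy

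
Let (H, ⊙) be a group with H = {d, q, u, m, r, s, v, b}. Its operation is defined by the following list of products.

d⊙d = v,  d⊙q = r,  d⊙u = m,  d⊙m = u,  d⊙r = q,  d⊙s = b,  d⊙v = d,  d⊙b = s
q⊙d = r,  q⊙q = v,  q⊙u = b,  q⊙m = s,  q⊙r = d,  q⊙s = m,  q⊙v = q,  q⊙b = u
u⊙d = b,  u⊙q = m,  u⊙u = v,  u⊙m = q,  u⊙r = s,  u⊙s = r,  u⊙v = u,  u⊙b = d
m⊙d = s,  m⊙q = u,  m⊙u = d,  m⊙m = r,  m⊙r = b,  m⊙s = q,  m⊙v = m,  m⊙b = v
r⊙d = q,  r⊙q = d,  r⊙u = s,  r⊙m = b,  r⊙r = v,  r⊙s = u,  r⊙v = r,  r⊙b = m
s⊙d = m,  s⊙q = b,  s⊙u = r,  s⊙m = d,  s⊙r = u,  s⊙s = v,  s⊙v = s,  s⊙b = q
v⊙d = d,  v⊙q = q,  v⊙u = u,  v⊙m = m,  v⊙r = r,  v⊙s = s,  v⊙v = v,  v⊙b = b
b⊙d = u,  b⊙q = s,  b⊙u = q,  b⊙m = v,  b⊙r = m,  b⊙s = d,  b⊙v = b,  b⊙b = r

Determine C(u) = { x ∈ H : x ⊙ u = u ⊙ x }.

Compare row u with column u entry by entry.
r ⊙ u = s = u ⊙ r, so r commutes with u.
d ⊙ u = m but u ⊙ d = b, so d does not.
Collecting the elements that commute with u: C(u) = {r, s, u, v}.
(Structurally, H here is isomorphic to the dihedral group D_4.)

{r, s, u, v}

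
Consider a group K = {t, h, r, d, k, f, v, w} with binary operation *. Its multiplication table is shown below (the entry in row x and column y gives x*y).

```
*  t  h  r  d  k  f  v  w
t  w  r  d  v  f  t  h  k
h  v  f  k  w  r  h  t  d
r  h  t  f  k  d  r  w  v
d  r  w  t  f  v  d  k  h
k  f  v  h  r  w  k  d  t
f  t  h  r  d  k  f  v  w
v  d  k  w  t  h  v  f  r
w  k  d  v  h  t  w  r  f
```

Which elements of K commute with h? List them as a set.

{d, f, h, w}

Compare row h with column h entry by entry.
w*h = d = h*w, so w commutes with h.
r*h = t but h*r = k, so r does not.
Collecting the elements that commute with h: C(h) = {d, f, h, w}.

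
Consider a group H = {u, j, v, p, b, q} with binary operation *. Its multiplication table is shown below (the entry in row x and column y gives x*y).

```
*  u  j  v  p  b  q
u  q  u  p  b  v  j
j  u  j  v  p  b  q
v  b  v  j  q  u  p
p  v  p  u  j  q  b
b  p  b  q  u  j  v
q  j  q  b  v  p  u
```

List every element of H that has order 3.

Identity is j. Compute the order of each non-identity element by repeated multiplication:
  u: u → q → j  (order 3)
  v: v → j  (order 2)
  p: p → j  (order 2)
  b: b → j  (order 2)
  q: q → u → j  (order 3)
Elements of order 3: {q, u}.

{q, u}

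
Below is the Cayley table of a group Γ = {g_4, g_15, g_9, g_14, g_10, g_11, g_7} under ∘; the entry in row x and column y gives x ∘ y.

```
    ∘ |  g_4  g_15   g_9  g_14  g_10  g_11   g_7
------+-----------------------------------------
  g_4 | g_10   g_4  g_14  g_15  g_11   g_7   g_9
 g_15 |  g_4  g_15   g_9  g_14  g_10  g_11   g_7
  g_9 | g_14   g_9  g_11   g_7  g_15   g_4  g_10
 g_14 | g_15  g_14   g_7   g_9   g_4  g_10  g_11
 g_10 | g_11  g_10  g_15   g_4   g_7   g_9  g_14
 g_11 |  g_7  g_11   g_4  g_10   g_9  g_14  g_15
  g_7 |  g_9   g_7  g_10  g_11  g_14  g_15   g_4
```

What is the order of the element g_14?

7

The identity element is g_15 (its row matches the header).
g_14^1 = g_14
g_14^2 = g_14 ∘ g_14 = g_9
g_14^3 = g_9 ∘ g_14 = g_7
g_14^4 = g_7 ∘ g_14 = g_11
g_14^5 = g_11 ∘ g_14 = g_10
g_14^6 = g_10 ∘ g_14 = g_4
g_14^7 = g_4 ∘ g_14 = g_15
The first power of g_14 equal to the identity is g_14^7, so ord(g_14) = 7.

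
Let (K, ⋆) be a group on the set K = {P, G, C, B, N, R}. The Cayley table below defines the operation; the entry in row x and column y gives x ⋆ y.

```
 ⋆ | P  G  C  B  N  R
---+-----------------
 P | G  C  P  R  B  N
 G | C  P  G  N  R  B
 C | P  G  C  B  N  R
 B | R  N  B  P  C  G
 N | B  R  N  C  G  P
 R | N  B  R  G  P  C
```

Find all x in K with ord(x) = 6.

{B, N}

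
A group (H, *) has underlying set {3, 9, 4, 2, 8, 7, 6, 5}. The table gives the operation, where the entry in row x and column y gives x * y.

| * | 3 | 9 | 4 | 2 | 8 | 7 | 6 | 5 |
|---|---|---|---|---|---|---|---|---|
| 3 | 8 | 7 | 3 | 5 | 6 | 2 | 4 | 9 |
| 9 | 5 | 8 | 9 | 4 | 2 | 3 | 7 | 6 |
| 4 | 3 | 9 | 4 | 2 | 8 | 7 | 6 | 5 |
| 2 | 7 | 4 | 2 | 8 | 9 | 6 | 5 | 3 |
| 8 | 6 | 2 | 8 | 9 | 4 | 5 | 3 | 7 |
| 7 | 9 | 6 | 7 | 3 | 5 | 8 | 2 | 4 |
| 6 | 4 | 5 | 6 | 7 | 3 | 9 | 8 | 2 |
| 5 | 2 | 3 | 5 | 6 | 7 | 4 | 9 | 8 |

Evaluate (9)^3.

2

9^1 = 9
9^2 = 9 * 9 = 8
9^3 = 8 * 9 = 2
(Structurally, H here is isomorphic to the quaternion group Q_8.)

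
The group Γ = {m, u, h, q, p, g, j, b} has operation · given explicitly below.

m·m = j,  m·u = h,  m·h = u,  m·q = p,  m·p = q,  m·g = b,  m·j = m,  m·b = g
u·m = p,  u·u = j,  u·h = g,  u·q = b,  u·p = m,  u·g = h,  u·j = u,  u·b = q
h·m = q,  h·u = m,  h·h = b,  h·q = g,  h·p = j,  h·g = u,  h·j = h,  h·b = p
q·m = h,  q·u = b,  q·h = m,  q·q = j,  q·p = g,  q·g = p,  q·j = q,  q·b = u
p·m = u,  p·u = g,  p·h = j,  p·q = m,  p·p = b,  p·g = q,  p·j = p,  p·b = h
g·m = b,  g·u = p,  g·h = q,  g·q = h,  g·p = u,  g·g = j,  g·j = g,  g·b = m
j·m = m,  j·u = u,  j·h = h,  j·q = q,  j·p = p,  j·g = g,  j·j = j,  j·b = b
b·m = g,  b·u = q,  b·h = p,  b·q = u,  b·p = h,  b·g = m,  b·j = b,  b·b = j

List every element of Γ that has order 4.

{h, p}

Identity is j. Compute the order of each non-identity element by repeated multiplication:
  m: m → j  (order 2)
  u: u → j  (order 2)
  h: h → b → p → j  (order 4)
  q: q → j  (order 2)
  p: p → b → h → j  (order 4)
  g: g → j  (order 2)
  b: b → j  (order 2)
Elements of order 4: {h, p}.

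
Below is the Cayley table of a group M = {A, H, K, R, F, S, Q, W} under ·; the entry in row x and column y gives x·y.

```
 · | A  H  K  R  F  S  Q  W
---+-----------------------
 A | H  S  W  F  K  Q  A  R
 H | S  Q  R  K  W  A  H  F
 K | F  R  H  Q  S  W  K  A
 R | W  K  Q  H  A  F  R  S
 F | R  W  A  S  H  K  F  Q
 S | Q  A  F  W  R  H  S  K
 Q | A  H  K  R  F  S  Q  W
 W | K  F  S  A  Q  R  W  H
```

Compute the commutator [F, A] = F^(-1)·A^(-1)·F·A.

H

Identity is Q; from the table F^(-1) = W and A^(-1) = S.
W·S = R
R·F = A
A·A = H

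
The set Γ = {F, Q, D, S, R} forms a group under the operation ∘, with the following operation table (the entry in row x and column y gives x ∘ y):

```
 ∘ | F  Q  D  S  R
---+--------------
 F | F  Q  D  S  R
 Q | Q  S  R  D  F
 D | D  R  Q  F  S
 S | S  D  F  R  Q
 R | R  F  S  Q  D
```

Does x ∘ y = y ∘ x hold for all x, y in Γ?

Yes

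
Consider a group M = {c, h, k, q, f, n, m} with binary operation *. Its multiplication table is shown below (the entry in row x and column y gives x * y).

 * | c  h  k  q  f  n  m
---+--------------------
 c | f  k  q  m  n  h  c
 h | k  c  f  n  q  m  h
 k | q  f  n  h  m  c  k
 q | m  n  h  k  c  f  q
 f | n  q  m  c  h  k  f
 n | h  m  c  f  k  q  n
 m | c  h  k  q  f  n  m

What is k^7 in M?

m

k^1 = k
k^2 = k * k = n
k^3 = n * k = c
k^4 = c * k = q
k^5 = q * k = h
k^6 = h * k = f
k^7 = f * k = m
(Structurally, M here is isomorphic to the cyclic group Z_7.)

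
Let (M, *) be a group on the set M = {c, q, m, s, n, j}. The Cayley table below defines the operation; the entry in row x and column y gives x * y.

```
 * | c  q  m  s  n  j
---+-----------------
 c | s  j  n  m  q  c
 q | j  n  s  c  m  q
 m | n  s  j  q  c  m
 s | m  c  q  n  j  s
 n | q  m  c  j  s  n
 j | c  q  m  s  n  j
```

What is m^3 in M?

m^1 = m
m^2 = m * m = j
m^3 = j * m = m

m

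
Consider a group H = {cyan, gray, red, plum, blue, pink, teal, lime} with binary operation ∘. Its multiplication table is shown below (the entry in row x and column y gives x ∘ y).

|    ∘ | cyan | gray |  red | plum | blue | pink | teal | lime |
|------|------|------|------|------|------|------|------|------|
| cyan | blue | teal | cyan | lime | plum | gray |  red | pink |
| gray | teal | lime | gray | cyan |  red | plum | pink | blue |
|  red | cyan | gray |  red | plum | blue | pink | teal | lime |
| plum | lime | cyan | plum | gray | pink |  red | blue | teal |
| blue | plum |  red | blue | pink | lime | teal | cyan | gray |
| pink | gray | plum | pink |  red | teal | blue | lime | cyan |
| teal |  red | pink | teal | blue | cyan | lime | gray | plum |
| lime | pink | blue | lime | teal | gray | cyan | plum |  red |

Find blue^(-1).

First locate the identity: row red matches the header, so red is the identity.
Scan row blue for red: blue ∘ gray = red. Hence blue^(-1) = gray.

gray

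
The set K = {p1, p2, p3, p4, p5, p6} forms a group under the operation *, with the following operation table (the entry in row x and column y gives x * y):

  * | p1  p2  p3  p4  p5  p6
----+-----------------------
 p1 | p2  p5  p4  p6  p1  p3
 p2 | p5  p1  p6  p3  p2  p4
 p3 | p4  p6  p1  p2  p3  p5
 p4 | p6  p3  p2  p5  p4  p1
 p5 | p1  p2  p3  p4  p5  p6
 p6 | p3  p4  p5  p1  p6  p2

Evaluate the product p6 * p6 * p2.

p6 * p6 = p2
p2 * p2 = p1

p1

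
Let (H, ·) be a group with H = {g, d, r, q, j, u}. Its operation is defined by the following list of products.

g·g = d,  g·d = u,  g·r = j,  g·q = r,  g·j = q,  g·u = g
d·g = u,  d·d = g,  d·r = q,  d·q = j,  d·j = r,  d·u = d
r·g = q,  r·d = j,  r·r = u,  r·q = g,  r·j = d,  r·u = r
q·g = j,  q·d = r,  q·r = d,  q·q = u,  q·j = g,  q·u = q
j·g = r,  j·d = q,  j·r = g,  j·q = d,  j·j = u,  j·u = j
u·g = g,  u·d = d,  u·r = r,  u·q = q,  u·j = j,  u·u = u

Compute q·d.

r

Read row q, column d: q·d = r.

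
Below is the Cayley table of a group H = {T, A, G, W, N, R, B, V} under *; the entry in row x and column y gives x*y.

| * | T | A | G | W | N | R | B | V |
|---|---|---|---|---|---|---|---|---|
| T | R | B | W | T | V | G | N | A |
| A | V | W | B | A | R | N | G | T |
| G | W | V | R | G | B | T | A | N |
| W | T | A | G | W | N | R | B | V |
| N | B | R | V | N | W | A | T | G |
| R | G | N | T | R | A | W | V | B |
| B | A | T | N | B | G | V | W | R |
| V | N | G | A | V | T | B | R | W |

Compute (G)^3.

T

G^1 = G
G^2 = G*G = R
G^3 = R*G = T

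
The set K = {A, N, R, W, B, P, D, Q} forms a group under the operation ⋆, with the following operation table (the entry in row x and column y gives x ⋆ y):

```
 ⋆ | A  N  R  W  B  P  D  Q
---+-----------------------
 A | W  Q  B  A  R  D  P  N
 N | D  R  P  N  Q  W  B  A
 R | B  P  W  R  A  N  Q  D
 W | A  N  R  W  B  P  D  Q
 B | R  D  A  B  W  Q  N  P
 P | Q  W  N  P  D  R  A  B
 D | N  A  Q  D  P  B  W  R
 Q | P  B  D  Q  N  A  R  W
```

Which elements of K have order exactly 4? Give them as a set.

Identity is W. Compute the order of each non-identity element by repeated multiplication:
  A: A → W  (order 2)
  N: N → R → P → W  (order 4)
  R: R → W  (order 2)
  B: B → W  (order 2)
  P: P → R → N → W  (order 4)
  D: D → W  (order 2)
  Q: Q → W  (order 2)
Elements of order 4: {N, P}.

{N, P}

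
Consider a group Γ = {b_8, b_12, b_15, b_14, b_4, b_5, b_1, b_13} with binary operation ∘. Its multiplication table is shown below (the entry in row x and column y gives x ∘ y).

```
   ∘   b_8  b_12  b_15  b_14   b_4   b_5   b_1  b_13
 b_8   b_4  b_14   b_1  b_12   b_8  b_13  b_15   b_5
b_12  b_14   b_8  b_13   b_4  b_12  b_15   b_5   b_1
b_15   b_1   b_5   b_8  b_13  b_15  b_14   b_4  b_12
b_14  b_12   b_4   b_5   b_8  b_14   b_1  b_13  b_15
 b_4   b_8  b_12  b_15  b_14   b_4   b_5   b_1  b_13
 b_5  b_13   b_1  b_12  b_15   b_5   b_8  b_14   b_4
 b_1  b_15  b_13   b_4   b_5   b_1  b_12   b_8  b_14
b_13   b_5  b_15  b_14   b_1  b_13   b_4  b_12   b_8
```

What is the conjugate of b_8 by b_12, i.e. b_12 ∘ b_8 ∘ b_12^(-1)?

The identity is b_4. In row b_12, the entry b_4 sits in column b_14, so b_12^(-1) = b_14.
b_12 ∘ b_8 = b_14
b_14 ∘ b_14 = b_8

b_8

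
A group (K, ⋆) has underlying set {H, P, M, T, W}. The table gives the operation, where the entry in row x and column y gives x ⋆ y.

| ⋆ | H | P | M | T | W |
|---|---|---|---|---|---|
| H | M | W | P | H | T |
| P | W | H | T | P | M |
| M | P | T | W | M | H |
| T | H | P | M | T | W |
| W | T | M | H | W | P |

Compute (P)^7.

H

P^1 = P
P^2 = P ⋆ P = H
P^3 = H ⋆ P = W
P^4 = W ⋆ P = M
P^5 = M ⋆ P = T
P^6 = T ⋆ P = P
P^7 = P ⋆ P = H
(Structurally, K here is isomorphic to the cyclic group Z_5.)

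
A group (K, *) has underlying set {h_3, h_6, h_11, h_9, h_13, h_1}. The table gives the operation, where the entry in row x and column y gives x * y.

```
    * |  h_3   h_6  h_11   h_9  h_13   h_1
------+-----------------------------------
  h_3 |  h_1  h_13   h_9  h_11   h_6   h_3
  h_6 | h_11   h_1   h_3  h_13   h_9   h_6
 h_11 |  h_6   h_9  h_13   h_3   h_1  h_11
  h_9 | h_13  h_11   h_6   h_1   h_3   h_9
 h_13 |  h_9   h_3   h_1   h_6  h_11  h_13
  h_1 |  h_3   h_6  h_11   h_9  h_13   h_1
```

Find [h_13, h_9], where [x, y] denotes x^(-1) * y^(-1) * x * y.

Identity is h_1; from the table h_13^(-1) = h_11 and h_9^(-1) = h_9.
h_11 * h_9 = h_3
h_3 * h_13 = h_6
h_6 * h_9 = h_13

h_13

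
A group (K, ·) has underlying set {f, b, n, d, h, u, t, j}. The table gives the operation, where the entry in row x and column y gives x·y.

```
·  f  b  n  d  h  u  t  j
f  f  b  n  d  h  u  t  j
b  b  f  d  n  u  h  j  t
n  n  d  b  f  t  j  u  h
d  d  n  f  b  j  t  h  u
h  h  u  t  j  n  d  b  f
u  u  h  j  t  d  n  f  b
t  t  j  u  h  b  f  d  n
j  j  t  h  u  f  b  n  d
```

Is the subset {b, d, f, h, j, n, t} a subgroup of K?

j·d = u, which is not in {b, d, f, h, j, n, t}.
The subset is not closed under ·, so it is not a subgroup.

No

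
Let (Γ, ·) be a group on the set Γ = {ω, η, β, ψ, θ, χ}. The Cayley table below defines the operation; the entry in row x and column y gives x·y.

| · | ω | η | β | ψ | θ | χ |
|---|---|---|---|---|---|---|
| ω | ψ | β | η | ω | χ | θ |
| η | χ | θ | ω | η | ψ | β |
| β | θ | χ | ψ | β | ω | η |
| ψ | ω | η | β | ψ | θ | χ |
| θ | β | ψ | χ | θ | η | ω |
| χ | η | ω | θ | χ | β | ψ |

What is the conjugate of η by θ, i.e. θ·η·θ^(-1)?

The identity is ψ. In row θ, the entry ψ sits in column η, so θ^(-1) = η.
θ·η = ψ
ψ·η = η

η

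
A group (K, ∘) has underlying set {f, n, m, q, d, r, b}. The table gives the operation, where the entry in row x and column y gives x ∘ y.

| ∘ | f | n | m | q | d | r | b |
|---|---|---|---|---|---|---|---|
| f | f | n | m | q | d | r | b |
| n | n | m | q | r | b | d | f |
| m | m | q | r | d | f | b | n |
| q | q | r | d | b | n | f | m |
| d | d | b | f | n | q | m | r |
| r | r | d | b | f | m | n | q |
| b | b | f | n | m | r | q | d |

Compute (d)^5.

r

d^1 = d
d^2 = d ∘ d = q
d^3 = q ∘ d = n
d^4 = n ∘ d = b
d^5 = b ∘ d = r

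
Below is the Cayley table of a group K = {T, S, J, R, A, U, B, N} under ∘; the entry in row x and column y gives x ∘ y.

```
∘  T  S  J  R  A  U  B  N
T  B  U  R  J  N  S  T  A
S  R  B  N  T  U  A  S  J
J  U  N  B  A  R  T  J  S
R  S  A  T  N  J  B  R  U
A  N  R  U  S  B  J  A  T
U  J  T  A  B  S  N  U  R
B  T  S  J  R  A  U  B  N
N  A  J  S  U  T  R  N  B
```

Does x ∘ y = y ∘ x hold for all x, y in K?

No

R ∘ S = A but S ∘ R = T.
Since R and S do not commute, K is not abelian.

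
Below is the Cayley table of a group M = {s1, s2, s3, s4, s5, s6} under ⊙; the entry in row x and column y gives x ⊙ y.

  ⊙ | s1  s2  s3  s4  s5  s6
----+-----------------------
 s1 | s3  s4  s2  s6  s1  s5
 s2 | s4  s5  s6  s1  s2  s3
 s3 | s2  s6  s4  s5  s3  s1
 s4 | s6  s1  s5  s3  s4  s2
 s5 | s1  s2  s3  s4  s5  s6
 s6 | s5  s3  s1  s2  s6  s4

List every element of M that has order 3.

{s3, s4}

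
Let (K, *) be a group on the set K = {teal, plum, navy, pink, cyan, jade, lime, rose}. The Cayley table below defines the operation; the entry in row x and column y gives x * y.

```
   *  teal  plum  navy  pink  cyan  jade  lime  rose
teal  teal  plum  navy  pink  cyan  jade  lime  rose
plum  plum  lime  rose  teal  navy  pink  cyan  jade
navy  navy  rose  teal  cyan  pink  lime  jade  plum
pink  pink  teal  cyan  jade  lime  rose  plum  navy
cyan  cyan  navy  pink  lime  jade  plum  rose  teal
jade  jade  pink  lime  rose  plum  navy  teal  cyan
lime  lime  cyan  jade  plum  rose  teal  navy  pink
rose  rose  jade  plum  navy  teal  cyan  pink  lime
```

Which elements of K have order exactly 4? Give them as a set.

Identity is teal. Compute the order of each non-identity element by repeated multiplication:
  plum: plum → lime → cyan → navy → rose → jade → pink → teal  (order 8)
  navy: navy → teal  (order 2)
  pink: pink → jade → rose → navy → cyan → lime → plum → teal  (order 8)
  cyan: cyan → jade → plum → navy → pink → lime → rose → teal  (order 8)
  jade: jade → navy → lime → teal  (order 4)
  lime: lime → navy → jade → teal  (order 4)
  rose: rose → lime → pink → navy → plum → jade → cyan → teal  (order 8)
Elements of order 4: {jade, lime}.

{jade, lime}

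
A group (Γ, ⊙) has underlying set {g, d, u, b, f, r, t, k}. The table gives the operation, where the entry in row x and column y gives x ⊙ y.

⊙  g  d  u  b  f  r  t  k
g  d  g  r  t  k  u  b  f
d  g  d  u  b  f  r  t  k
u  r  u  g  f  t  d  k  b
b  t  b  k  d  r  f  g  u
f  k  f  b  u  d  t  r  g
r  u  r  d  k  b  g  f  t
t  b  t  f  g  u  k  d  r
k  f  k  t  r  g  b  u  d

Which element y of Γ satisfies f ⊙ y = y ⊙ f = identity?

First locate the identity: row d matches the header, so d is the identity.
Scan row f for d: f ⊙ f = d. Hence f^(-1) = f.
(Structurally, Γ here is isomorphic to the dihedral group D_4.)

f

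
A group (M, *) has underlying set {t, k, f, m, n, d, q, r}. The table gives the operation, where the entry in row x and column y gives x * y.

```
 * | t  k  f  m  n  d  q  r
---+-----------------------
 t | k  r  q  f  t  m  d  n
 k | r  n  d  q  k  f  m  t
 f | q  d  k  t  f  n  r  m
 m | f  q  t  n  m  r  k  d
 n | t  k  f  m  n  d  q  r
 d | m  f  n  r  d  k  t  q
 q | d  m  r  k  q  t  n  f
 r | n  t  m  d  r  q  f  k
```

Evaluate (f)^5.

f^1 = f
f^2 = f * f = k
f^3 = k * f = d
f^4 = d * f = n
f^5 = n * f = f

f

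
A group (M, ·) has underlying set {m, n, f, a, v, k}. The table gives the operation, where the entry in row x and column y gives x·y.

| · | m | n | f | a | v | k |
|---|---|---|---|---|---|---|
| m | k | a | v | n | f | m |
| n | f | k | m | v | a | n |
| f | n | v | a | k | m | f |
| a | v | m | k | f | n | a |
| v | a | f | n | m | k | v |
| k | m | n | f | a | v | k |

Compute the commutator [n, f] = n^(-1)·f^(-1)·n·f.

Identity is k; from the table n^(-1) = n and f^(-1) = a.
n·a = v
v·n = f
f·f = a

a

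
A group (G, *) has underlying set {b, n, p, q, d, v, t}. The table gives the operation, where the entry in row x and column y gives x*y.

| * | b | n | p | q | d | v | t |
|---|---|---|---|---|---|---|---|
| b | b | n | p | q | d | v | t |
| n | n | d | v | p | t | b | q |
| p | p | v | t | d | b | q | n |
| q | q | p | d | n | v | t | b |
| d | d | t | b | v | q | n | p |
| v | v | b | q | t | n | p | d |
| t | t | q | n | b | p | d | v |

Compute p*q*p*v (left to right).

v

p*q = d
d*p = b
b*v = v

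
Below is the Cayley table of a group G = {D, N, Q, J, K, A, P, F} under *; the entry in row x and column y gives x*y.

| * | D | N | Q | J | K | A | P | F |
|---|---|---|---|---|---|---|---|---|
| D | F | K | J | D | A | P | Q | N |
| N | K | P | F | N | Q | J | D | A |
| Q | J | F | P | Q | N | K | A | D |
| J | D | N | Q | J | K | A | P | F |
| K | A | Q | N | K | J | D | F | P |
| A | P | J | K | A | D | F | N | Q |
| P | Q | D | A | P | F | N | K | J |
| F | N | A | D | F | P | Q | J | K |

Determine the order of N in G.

8

The identity element is J (its row matches the header).
N^1 = N
N^2 = N*N = P
N^3 = P*N = D
N^4 = D*N = K
N^5 = K*N = Q
N^6 = Q*N = F
N^7 = F*N = A
N^8 = A*N = J
The first power of N equal to the identity is N^8, so ord(N) = 8.
(Structurally, G here is isomorphic to the cyclic group Z_8.)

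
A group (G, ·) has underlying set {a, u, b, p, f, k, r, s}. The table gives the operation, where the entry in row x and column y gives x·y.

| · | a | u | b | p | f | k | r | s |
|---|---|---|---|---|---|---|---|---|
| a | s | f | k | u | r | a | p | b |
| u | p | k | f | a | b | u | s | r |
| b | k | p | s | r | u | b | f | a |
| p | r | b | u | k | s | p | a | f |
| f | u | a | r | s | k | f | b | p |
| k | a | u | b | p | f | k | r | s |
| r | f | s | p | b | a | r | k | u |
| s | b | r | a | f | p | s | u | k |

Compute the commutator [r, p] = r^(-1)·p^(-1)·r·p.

Identity is k; from the table r^(-1) = r and p^(-1) = p.
r·p = b
b·r = f
f·p = s
(Structurally, G here is isomorphic to the dihedral group D_4.)

s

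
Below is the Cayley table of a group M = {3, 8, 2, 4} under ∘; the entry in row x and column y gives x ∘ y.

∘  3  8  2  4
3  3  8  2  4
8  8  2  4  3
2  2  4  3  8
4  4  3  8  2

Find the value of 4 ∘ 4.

Read row 4, column 4: 4 ∘ 4 = 2.
(Structurally, M here is isomorphic to the cyclic group Z_4.)

2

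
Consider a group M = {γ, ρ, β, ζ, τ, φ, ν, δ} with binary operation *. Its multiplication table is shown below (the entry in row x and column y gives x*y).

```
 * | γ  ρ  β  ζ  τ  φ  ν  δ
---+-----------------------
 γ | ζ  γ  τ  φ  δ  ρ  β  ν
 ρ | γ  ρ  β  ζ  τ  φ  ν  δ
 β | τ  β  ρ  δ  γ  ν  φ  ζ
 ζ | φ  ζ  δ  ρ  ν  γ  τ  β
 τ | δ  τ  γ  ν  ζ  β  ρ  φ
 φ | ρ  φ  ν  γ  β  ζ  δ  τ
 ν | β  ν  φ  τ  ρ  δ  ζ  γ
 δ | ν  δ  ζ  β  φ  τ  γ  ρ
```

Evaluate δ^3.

δ

δ^1 = δ
δ^2 = δ*δ = ρ
δ^3 = ρ*δ = δ
(Structurally, M here is isomorphic to Z_2 x Z_4.)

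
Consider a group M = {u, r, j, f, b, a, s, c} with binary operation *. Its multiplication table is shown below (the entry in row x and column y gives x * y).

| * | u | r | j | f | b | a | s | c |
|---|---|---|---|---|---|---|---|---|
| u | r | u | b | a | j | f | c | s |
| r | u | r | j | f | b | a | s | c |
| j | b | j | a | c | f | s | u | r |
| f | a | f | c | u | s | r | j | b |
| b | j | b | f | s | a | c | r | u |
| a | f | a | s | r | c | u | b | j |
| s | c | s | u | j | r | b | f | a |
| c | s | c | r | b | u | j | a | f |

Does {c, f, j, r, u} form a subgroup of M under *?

No

f * u = a, which is not in {c, f, j, r, u}.
The subset is not closed under *, so it is not a subgroup.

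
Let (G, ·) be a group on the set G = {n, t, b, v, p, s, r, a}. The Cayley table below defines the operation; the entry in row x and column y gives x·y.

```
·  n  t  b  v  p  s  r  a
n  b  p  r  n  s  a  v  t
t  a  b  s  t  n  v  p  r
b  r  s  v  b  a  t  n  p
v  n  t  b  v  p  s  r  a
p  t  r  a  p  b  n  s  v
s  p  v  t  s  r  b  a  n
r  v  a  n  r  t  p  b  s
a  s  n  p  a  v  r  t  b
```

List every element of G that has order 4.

Identity is v. Compute the order of each non-identity element by repeated multiplication:
  n: n → b → r → v  (order 4)
  t: t → b → s → v  (order 4)
  b: b → v  (order 2)
  p: p → b → a → v  (order 4)
  s: s → b → t → v  (order 4)
  r: r → b → n → v  (order 4)
  a: a → b → p → v  (order 4)
Elements of order 4: {a, n, p, r, s, t}.
(Structurally, G here is isomorphic to the quaternion group Q_8.)

{a, n, p, r, s, t}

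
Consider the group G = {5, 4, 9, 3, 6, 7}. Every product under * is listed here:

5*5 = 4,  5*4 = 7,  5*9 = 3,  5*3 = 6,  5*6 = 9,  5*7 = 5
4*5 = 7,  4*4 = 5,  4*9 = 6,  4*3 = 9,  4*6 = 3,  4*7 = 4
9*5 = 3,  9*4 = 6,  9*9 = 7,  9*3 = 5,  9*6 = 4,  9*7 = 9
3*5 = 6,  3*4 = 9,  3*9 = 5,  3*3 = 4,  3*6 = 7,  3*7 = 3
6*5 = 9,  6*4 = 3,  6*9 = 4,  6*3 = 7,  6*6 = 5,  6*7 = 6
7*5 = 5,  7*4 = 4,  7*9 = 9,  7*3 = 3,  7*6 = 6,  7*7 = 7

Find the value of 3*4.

Read row 3, column 4: 3*4 = 9.

9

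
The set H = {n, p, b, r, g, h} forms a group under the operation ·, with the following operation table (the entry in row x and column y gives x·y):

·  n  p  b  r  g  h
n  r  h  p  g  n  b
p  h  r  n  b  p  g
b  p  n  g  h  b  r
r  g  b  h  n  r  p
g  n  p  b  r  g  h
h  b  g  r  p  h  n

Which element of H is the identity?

g

The identity e satisfies e·x = x for all x, so its row in the table reproduces the column headers.
Row g reads: n, p, b, r, g, h — exactly the header order. So g is the identity.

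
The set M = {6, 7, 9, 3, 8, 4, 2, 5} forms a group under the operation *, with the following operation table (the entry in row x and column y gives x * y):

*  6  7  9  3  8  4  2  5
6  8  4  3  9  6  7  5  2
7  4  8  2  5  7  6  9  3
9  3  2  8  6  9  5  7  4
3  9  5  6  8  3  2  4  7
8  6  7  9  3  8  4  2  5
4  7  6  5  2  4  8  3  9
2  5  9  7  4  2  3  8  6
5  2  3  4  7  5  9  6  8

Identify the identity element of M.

8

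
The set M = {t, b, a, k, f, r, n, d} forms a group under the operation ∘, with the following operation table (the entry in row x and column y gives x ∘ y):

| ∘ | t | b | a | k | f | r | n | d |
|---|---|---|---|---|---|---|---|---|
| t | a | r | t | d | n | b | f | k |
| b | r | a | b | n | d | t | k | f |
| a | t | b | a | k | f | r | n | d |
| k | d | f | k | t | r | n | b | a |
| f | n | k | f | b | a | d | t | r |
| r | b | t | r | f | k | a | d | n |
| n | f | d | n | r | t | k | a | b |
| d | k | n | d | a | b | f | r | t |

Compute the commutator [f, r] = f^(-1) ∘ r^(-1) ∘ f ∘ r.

t

Identity is a; from the table f^(-1) = f and r^(-1) = r.
f ∘ r = d
d ∘ f = b
b ∘ r = t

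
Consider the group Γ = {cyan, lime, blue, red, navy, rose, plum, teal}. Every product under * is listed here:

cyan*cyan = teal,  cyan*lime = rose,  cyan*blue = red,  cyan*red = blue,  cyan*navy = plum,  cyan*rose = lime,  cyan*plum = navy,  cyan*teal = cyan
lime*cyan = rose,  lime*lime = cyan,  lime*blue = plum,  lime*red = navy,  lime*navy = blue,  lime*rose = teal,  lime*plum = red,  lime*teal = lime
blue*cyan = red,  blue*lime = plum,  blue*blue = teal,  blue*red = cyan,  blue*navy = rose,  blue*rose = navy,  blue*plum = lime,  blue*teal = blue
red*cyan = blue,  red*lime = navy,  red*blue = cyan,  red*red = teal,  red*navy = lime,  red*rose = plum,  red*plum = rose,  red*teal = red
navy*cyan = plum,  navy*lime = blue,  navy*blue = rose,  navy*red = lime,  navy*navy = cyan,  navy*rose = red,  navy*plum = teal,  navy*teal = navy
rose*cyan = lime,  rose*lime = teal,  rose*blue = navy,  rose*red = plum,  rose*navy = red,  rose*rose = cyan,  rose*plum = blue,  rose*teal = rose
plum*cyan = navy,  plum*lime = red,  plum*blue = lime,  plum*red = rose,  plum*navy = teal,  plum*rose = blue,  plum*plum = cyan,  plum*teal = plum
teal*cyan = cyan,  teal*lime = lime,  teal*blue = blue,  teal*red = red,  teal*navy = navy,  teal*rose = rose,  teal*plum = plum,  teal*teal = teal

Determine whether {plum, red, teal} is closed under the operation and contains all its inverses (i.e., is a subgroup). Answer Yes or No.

No

red * plum = rose, which is not in {plum, red, teal}.
The subset is not closed under *, so it is not a subgroup.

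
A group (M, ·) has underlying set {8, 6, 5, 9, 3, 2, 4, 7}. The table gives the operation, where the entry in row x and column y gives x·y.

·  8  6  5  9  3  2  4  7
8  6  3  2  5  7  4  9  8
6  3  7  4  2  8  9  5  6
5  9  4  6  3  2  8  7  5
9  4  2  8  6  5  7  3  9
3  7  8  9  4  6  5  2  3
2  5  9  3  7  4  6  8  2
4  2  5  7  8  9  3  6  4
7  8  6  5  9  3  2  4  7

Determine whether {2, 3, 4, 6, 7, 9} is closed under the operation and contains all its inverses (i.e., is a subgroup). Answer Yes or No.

6·3 = 8, which is not in {2, 3, 4, 6, 7, 9}.
The subset is not closed under ·, so it is not a subgroup.
(Structurally, M here is isomorphic to the quaternion group Q_8.)

No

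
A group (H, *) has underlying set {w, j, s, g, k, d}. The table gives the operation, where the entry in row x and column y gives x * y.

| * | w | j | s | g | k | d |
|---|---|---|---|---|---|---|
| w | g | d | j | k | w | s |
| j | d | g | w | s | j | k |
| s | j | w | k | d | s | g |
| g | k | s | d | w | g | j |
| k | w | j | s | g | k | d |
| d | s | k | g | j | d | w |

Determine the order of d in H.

6

The identity element is k (its row matches the header).
d^1 = d
d^2 = d * d = w
d^3 = w * d = s
d^4 = s * d = g
d^5 = g * d = j
d^6 = j * d = k
The first power of d equal to the identity is d^6, so ord(d) = 6.
(Structurally, H here is isomorphic to the cyclic group Z_6.)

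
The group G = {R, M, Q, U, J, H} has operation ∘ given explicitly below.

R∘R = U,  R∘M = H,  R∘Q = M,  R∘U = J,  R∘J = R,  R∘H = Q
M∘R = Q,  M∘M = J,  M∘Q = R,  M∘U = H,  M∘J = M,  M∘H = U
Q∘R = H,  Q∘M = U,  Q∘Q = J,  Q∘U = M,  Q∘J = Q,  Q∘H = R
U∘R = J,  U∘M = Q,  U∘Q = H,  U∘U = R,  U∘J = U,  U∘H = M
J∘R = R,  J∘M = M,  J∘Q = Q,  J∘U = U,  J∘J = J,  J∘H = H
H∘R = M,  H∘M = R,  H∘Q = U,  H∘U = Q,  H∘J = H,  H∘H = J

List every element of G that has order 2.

{H, M, Q}

Identity is J. Compute the order of each non-identity element by repeated multiplication:
  R: R → U → J  (order 3)
  M: M → J  (order 2)
  Q: Q → J  (order 2)
  U: U → R → J  (order 3)
  H: H → J  (order 2)
Elements of order 2: {H, M, Q}.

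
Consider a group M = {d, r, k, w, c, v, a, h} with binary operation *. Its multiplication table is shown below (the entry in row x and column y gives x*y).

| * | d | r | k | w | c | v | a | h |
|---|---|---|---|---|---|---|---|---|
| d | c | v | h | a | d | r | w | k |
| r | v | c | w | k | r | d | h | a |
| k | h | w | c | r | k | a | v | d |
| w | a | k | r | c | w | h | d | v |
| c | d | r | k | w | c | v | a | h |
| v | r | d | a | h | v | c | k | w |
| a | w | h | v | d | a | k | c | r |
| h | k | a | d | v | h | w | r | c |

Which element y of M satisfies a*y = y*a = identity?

First locate the identity: row c matches the header, so c is the identity.
Scan row a for c: a*a = c. Hence a^(-1) = a.
(Structurally, M here is isomorphic to the elementary abelian group (Z_2)^3.)

a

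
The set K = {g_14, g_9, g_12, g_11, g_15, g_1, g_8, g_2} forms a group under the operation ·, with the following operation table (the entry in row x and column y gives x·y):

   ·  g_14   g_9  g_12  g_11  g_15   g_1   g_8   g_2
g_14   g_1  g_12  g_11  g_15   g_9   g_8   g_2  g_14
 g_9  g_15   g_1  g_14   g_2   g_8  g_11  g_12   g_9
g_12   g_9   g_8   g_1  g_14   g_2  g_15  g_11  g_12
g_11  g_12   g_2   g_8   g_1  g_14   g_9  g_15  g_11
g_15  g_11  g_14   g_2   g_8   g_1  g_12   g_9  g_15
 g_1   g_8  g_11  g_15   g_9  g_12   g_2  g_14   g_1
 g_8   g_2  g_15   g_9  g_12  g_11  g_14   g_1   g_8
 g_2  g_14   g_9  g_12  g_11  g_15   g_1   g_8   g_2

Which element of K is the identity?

The identity e satisfies e·x = x for all x, so its row in the table reproduces the column headers.
Row g_2 reads: g_14, g_9, g_12, g_11, g_15, g_1, g_8, g_2 — exactly the header order. So g_2 is the identity.

g_2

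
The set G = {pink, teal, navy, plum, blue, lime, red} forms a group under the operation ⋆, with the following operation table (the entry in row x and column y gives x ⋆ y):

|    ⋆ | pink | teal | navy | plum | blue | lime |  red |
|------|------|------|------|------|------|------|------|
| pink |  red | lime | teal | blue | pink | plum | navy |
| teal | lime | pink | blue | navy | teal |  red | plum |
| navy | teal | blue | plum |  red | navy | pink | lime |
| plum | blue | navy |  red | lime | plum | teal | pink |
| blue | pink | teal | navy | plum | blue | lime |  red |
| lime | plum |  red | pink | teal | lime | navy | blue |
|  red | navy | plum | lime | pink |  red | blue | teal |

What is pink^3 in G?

pink^1 = pink
pink^2 = pink ⋆ pink = red
pink^3 = red ⋆ pink = navy

navy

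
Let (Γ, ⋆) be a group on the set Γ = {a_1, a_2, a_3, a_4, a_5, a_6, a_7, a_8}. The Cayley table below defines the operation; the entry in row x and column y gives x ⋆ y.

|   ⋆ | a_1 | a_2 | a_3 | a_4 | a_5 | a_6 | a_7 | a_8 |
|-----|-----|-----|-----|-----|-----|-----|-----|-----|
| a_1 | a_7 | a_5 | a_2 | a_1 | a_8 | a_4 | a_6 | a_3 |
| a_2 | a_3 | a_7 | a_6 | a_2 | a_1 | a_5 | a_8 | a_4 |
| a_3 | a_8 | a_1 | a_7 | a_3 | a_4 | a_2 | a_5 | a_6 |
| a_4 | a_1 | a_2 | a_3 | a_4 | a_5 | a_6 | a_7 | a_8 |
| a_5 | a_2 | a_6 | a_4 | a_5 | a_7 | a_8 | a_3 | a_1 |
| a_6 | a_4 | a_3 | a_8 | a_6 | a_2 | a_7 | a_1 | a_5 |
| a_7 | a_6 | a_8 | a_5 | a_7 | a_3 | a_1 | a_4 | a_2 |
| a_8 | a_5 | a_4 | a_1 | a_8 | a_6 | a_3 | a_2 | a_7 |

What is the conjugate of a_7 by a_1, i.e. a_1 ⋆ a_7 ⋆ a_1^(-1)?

a_7

The identity is a_4. In row a_1, the entry a_4 sits in column a_6, so a_1^(-1) = a_6.
a_1 ⋆ a_7 = a_6
a_6 ⋆ a_6 = a_7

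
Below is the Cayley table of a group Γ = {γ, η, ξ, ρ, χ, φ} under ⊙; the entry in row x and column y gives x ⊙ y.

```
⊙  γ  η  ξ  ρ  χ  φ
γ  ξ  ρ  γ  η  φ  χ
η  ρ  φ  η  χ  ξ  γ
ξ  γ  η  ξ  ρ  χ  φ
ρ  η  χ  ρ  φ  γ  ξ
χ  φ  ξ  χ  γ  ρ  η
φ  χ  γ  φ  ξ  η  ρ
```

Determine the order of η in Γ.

The identity element is ξ (its row matches the header).
η^1 = η
η^2 = η ⊙ η = φ
η^3 = φ ⊙ η = γ
η^4 = γ ⊙ η = ρ
η^5 = ρ ⊙ η = χ
η^6 = χ ⊙ η = ξ
The first power of η equal to the identity is η^6, so ord(η) = 6.

6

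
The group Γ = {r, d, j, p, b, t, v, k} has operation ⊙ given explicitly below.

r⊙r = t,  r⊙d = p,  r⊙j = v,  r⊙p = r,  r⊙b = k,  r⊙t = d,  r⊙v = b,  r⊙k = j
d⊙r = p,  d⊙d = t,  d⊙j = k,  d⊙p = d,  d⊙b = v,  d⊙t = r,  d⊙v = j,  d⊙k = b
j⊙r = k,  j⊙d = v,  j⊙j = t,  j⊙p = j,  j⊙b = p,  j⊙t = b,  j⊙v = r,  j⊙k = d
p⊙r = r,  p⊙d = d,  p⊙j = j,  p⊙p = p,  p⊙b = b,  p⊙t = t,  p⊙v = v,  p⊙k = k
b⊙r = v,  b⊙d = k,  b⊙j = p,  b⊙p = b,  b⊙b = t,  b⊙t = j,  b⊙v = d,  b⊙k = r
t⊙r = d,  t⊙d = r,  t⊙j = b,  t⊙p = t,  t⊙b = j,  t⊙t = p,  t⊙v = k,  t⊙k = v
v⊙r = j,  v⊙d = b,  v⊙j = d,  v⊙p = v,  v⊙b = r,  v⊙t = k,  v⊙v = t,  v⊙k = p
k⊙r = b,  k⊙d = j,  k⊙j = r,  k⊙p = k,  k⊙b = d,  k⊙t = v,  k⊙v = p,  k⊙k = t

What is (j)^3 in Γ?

b

j^1 = j
j^2 = j ⊙ j = t
j^3 = t ⊙ j = b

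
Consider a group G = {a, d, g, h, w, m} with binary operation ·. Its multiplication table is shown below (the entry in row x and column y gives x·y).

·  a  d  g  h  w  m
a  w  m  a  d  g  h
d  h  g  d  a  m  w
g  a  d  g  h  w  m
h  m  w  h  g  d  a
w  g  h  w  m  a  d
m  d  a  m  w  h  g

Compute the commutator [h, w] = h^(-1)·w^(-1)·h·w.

Identity is g; from the table h^(-1) = h and w^(-1) = a.
h·a = m
m·h = w
w·w = a

a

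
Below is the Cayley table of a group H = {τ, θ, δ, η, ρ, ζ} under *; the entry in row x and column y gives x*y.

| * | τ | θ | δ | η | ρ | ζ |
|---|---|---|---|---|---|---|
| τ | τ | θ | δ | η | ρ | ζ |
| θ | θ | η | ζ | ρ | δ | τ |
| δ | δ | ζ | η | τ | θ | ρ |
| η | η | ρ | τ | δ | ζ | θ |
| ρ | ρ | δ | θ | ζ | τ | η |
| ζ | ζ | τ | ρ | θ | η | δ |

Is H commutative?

Yes

Check whether the table is symmetric across its main diagonal.
Every entry (row x, col y) equals the entry (row y, col x), so H is abelian.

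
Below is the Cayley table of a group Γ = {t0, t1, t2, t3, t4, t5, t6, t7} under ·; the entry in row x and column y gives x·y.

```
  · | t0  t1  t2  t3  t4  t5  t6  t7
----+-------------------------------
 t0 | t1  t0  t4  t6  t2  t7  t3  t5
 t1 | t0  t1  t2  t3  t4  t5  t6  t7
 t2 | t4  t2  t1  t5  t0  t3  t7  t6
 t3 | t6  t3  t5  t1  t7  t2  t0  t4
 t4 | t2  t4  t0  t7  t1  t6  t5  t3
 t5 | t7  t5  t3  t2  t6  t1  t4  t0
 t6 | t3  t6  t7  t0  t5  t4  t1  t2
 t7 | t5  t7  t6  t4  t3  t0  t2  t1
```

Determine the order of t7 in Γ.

The identity element is t1 (its row matches the header).
t7^1 = t7
t7^2 = t7·t7 = t1
The first power of t7 equal to the identity is t7^2, so ord(t7) = 2.
(Structurally, Γ here is isomorphic to the elementary abelian group (Z_2)^3.)

2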